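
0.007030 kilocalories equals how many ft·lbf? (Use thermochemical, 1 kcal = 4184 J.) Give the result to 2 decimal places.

1 kilocalorie = 3085.96 ft·lbf.
Then 0.007030 × 3085.96 ≈ 21.69 ft·lbf.

21.69 ft·lbf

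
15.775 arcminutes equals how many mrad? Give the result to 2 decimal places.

4.59 milliradians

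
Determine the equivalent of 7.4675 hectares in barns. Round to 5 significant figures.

1 hectare = 1.00000 × 10^32 barn.
Then 7.4675 × 1.00000 × 10^32 ≈ 7.4675 × 10^32 barn.

7.4675 × 10^32 barn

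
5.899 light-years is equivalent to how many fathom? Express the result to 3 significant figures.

1 ly = 5.17319 × 10^15 fathom.
Then 5.899 × 5.17319 × 10^15 ≈ 3.05 × 10^16 fathom.

3.05 × 10^16 fathom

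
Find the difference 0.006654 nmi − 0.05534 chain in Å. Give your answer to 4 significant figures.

1.121 × 10^11 Å

0.006654 nmi = 1.23232 × 10^11 Å and 0.05534 chain = 1.11326 × 10^10 Å.
1.23232 × 10^11 − 1.11326 × 10^10 ≈ 1.121 × 10^11 Å.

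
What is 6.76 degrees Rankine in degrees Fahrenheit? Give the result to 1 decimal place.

-452.9 °F

°R = °F + 459.67.
Applying the formula gives -452.9 °F.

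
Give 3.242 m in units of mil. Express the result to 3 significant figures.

128000 mils

1 meter = 39370.1 mil.
3.242 × 39370.1 ≈ 128000 mil.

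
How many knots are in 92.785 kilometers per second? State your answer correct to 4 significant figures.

1 km/s = 1943.84 kn.
92.785 × 1943.84 ≈ 180400 kn.

180400 knots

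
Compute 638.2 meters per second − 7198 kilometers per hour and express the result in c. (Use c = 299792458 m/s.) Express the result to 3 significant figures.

638.2 m/s = 2.12881e-6 c and 7198 km/h = 6.66943e-6 c.
2.12881e-6 − 6.66943e-6 ≈ -4.54e-6 c.

-4.54e-6 times the speed of light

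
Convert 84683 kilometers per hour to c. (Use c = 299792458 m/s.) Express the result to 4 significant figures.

7.846e-5 times the speed of light

1 kilometer per hour = 9.26567e-10 c.
Then 84683 × 9.26567e-10 ≈ 7.846e-5 c.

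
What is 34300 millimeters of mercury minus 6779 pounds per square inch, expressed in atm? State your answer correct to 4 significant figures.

-416.2 atmospheres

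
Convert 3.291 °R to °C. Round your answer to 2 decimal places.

°R = (°C + 273.15) × 9/5.
Applying the formula gives -271.32 °C.

-271.32 degrees Celsius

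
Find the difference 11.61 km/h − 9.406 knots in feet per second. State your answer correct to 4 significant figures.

-5.295 ft/s

11.61 km/h = 10.5807 ft/s and 9.406 kn = 15.8755 ft/s.
10.5807 − 15.8755 ≈ -5.295 ft/s.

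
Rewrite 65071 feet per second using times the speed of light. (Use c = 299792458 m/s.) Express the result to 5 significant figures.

6.6158e-5 times the speed of light

1 foot per second = 1.01670e-9 times the speed of light.
So 65071 × 1.01670e-9 ≈ 6.6158e-5 c.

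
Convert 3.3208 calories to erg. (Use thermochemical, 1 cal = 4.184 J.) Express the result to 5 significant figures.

1 calorie = 4.18400 × 10^7 ergs.
Thus 3.3208 × 4.18400 × 10^7 ≈ 1.3894 × 10^8 erg.

1.3894 × 10^8 erg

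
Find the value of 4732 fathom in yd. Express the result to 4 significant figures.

1 fathom = 2.00000 yd.
So 4732 × 2.00000 ≈ 9464 yd.

9464 yards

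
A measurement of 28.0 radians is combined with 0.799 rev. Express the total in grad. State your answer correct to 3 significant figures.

28.0 rad = 1782.54 grad and 0.799 rev = 319.600 grad.
1782.54 + 319.600 ≈ 2100 grad.

2100 gradians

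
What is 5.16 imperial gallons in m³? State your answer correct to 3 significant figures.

1 imperial gallon = 0.00454609 m³.
So 5.16 × 0.00454609 ≈ 0.0235 m³.

0.0235 cubic meters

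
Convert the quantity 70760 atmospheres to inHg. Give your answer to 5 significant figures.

1 atm = 29.9213 inHg.
Thus 70760 × 29.9213 ≈ 2.1172e+6 inHg.

2.1172e+6 inches of mercury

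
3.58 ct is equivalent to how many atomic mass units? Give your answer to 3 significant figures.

4.31 × 10^23 u

1 carat = 1.20443 × 10^23 atomic mass units.
So 3.58 × 1.20443 × 10^23 ≈ 4.31 × 10^23 u.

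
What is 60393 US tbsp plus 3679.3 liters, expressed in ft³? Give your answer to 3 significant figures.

161 ft³

60393 US tbsp = 31.5366 ft³ and 3679.3 L = 129.933 ft³.
31.5366 + 129.933 ≈ 161 ft³.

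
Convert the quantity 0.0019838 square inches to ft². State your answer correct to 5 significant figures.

1 square inch = 0.00694444 ft².
Then 0.0019838 × 0.00694444 ≈ 1.3776 × 10^-5 ft².

1.3776 × 10^-5 ft²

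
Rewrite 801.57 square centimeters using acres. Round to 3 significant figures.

1 square centimeter = 2.47105 × 10^-8 acre.
Then 801.57 × 2.47105 × 10^-8 ≈ 1.98 × 10^-5 acre.

1.98 × 10^-5 acres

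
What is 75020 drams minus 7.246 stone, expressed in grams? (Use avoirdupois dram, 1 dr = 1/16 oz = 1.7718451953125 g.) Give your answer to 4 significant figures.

75020 dr = 132924 g and 7.246 st = 46014.2 g.
132924 − 46014.2 ≈ 86910 g.

86910 g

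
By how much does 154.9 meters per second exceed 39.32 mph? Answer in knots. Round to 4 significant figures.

266.9 kn

154.9 m/s = 301.102 kn and 39.32 mph = 34.1681 kn.
301.102 − 34.1681 ≈ 266.9 kn.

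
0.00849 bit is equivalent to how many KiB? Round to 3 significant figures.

1 bit = 0.000122070 KiB.
Then 0.00849 × 0.000122070 ≈ 1.04 × 10^-6 KiB.

1.04 × 10^-6 kibibytes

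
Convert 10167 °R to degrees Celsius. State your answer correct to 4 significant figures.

°R = (°C + 273.15) × 9/5.
Applying the formula gives 5375 °C.

5375 °C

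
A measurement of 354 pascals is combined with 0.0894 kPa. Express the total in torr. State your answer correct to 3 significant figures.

3.33 torr

354 Pa = 2.65522 torr and 0.0894 kPa = 0.670555 torr.
2.65522 + 0.670555 ≈ 3.33 torr.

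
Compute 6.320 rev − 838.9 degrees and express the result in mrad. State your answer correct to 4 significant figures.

6.320 rev = 39709.7 mrad and 838.9 ° = 14641.6 mrad.
39709.7 − 14641.6 ≈ 25070 mrad.

25070 mrad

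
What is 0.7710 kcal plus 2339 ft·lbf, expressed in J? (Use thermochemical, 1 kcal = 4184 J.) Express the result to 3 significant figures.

6400 joules

0.7710 kcal = 3225.86 J and 2339 ft·lbf = 3171.26 J.
3225.86 + 3171.26 ≈ 6400 J.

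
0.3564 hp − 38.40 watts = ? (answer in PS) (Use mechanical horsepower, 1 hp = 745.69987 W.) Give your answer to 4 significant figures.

0.3091 metric horsepower

0.3564 hp = 0.361343 PS and 38.40 W = 0.0522095 PS.
0.361343 − 0.0522095 ≈ 0.3091 PS.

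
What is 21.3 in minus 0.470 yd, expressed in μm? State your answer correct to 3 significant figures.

111000 μm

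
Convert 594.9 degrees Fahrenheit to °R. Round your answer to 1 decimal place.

°R = °F + 459.67.
Applying the formula gives 1054.6 °R.

1054.6 °R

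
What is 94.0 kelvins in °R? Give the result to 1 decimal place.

°R = K × 9/5.
Applying the formula gives 169.2 °R.

169.2 °R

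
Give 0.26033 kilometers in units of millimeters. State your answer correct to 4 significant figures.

1 km = 1.00000 × 10^6 mm.
0.26033 × 1.00000 × 10^6 ≈ 260300 mm.

260300 mm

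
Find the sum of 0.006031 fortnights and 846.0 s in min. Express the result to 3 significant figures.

136 min

0.006031 fortnight = 121.585 min and 846.0 s = 14.1000 min.
121.585 + 14.1000 ≈ 136 min.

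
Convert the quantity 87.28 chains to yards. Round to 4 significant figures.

1 chain = 22.0000 yd.
Then 87.28 × 22.0000 ≈ 1920 yd.

1920 yards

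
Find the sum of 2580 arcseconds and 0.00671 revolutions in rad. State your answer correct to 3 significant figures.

0.0547 radians

2580 arcsec = 0.0125082 rad and 0.00671 rev = 0.0421602 rad.
0.0125082 + 0.0421602 ≈ 0.0547 rad.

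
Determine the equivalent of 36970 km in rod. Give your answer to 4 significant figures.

1 km = 198.839 rod.
Then 36970 × 198.839 ≈ 7.351 × 10^6 rod.

7.351 × 10^6 rod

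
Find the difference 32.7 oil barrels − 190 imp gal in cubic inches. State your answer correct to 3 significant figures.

265000 in³

32.7 bbl = 317255 in³ and 190 imp gal = 52709.7 in³.
317255 − 52709.7 ≈ 265000 in³.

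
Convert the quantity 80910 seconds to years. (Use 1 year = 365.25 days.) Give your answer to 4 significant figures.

1 second = 3.16881 × 10^-8 yr.
So 80910 × 3.16881 × 10^-8 ≈ 0.002564 yr.

0.002564 yr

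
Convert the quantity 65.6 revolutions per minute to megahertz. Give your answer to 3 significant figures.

1.09e-6 megahertz

1 revolution per minute = 1.66667e-8 MHz.
So 65.6 × 1.66667e-8 ≈ 1.09e-6 MHz.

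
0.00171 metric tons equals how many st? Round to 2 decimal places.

0.27 st

1 t = 157.473 st.
0.00171 × 157.473 ≈ 0.27 st.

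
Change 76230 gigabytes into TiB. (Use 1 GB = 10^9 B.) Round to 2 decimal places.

69.33 TiB

1 gigabyte = 0.000909495 TiB.
So 76230 × 0.000909495 ≈ 69.33 TiB.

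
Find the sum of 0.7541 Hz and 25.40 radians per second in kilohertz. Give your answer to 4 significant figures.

0.7541 Hz = 0.000754100 kHz and 25.40 rad/s = 0.00404254 kHz.
0.000754100 + 0.00404254 ≈ 0.004797 kHz.

0.004797 kHz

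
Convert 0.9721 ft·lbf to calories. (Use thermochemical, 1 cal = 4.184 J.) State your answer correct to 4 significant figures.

1 foot-pound = 0.324048 cal.
So 0.9721 × 0.324048 ≈ 0.3150 cal.

0.3150 cal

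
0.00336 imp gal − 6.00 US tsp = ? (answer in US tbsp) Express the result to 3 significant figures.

-0.967 US tbsp

0.00336 imp gal = 1.03301 US tbsp and 6.00 US tsp = 2.00000 US tbsp.
1.03301 − 2.00000 ≈ -0.967 US tbsp.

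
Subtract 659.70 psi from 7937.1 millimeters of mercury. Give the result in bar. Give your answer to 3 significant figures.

-34.9 bar

7937.1 mmHg = 10.5819 bar and 659.70 psi = 45.4847 bar.
10.5819 − 45.4847 ≈ -34.9 bar.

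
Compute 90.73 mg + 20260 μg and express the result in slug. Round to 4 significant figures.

7.605 × 10^-6 slugs

90.73 mg = 6.21698 × 10^-6 slug and 20260 μg = 1.38825 × 10^-6 slug.
6.21698 × 10^-6 + 1.38825 × 10^-6 ≈ 7.605 × 10^-6 slug.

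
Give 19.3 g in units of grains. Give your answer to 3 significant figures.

298 grains

1 gram = 15.4324 grains.
Thus 19.3 × 15.4324 ≈ 298 gr.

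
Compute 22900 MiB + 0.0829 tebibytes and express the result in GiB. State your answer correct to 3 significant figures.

107 gibibytes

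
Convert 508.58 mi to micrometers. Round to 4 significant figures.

1 mi = 1.60934 × 10^9 μm.
So 508.58 × 1.60934 × 10^9 ≈ 8.185 × 10^11 μm.

8.185 × 10^11 μm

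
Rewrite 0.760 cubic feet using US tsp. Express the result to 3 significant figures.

4370 US teaspoons

1 cubic foot = 5745.04 US tsp.
Then 0.760 × 5745.04 ≈ 4370 US tsp.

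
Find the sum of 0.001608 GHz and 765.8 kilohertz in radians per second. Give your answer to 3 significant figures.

1.49 × 10^7 radians per second

0.001608 GHz = 1.01034 × 10^7 rad/s and 765.8 kHz = 4.81166 × 10^6 rad/s.
1.01034 × 10^7 + 4.81166 × 10^6 ≈ 1.49 × 10^7 rad/s.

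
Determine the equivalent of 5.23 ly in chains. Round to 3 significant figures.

1 ly = 4.70290 × 10^14 chain.
5.23 × 4.70290 × 10^14 ≈ 2.46 × 10^15 chain.

2.46 × 10^15 chain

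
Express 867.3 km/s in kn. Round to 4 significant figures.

1 kilometer per second = 1943.84 knots.
867.3 × 1943.84 ≈ 1.686e+6 kn.

1.686e+6 kn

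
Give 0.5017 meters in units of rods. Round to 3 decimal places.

1 meter = 0.198839 rod.
0.5017 × 0.198839 ≈ 0.100 rod.

0.100 rods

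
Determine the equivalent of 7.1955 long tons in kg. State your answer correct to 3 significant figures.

1 long ton = 1016.05 kg.
So 7.1955 × 1016.05 ≈ 7310 kg.

7310 kg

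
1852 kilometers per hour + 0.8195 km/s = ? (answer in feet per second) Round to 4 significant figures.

4376 ft/s

1852 km/h = 1687.81 ft/s and 0.8195 km/s = 2688.65 ft/s.
1687.81 + 2688.65 ≈ 4376 ft/s.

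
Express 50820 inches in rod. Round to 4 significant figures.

1 inch = 0.00505051 rod.
Thus 50820 × 0.00505051 ≈ 256.7 rod.

256.7 rod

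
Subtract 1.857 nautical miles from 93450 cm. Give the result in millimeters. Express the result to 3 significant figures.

93450 cm = 934500 mm and 1.857 nmi = 3.43916e+6 mm.
934500 − 3.43916e+6 ≈ -2.50e+6 mm.

-2.50e+6 millimeters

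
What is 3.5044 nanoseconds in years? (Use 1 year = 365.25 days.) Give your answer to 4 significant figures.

1.110 × 10^-16 years

1 ns = 3.16881 × 10^-17 yr.
So 3.5044 × 3.16881 × 10^-17 ≈ 1.110 × 10^-16 yr.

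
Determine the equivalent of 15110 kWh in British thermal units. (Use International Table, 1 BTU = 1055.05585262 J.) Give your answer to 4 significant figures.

5.156e+7 British thermal units

1 kilowatt-hour = 3412.14 British thermal units.
Thus 15110 × 3412.14 ≈ 5.156e+7 BTU.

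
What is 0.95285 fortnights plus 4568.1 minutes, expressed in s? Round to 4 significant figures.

0.95285 fortnight = 1.15257e+6 s and 4568.1 min = 274086 s.
1.15257e+6 + 274086 ≈ 1.427e+6 s.

1.427e+6 s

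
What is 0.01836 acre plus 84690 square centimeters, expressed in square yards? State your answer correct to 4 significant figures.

98.99 yd²

0.01836 acre = 88.8624 yd² and 84690 cm² = 10.1288 yd².
88.8624 + 10.1288 ≈ 98.99 yd².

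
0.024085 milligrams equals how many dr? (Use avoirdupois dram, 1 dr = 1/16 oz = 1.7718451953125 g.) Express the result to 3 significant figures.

1 milligram = 0.000564383 dr.
0.024085 × 0.000564383 ≈ 1.36e-5 dr.

1.36e-5 dr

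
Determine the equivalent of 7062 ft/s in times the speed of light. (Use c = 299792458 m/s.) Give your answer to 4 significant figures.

7.180 × 10^-6 times the speed of light

1 ft/s = 1.01670 × 10^-9 times the speed of light.
Then 7062 × 1.01670 × 10^-9 ≈ 7.180 × 10^-6 c.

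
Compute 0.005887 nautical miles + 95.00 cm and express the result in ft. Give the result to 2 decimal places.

0.005887 nmi = 35.7701 ft and 95.00 cm = 3.11680 ft.
35.7701 + 3.11680 ≈ 38.89 ft.

38.89 ft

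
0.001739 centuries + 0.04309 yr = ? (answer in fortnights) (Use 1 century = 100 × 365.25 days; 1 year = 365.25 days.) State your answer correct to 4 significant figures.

5.661 fortnight

0.001739 century = 4.53693 fortnight and 0.04309 yr = 1.12419 fortnight.
4.53693 + 1.12419 ≈ 5.661 fortnight.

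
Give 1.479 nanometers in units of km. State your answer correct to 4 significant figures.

1 nm = 1.00000e-12 km.
1.479 × 1.00000e-12 ≈ 1.479e-12 km.

1.479e-12 kilometers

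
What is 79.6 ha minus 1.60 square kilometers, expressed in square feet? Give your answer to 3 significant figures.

79.6 ha = 8.56807 × 10^6 ft² and 1.60 km² = 1.72223 × 10^7 ft².
8.56807 × 10^6 − 1.72223 × 10^7 ≈ -8.65 × 10^6 ft².

-8.65 × 10^6 square feet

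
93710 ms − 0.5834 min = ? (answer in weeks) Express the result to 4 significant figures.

9.707e-5 wk

93710 ms = 0.000154944 wk and 0.5834 min = 5.78770e-5 wk.
0.000154944 − 5.78770e-5 ≈ 9.707e-5 wk.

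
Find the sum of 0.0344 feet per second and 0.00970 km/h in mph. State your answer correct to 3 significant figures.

0.0344 ft/s = 0.0234545 mph and 0.00970 km/h = 0.00602730 mph.
0.0234545 + 0.00602730 ≈ 0.0295 mph.

0.0295 miles per hour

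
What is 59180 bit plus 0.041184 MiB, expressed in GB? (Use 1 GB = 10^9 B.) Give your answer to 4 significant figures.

5.058 × 10^-5 GB

59180 bit = 7.39750 × 10^-6 GB and 0.041184 MiB = 4.31846 × 10^-5 GB.
7.39750 × 10^-6 + 4.31846 × 10^-5 ≈ 5.058 × 10^-5 GB.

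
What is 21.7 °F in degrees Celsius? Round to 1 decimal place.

-5.7 °C

°C = (°F − 32) × 5/9.
Applying the formula gives -5.7 °C.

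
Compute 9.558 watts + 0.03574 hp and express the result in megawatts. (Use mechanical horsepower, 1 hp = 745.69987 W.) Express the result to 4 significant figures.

3.621e-5 MW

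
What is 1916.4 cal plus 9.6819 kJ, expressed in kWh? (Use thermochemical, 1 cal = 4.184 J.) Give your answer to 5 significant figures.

0.0049167 kWh

1916.4 cal = 0.00222728 kWh and 9.6819 kJ = 0.00268942 kWh.
0.00222728 + 0.00268942 ≈ 0.0049167 kWh.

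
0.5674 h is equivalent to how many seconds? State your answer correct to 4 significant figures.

2043 s

1 h = 3600.00 seconds.
Thus 0.5674 × 3600.00 ≈ 2043 s.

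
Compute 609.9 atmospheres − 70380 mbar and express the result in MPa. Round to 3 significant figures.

54.8 megapascals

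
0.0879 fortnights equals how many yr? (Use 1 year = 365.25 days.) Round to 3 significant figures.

1 fortnight = 0.0383299 yr.
So 0.0879 × 0.0383299 ≈ 0.00337 yr.

0.00337 yr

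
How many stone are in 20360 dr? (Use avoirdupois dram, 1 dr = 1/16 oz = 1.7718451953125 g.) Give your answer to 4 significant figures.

5.681 st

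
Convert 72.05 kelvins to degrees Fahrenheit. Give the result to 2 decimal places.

-329.98 °F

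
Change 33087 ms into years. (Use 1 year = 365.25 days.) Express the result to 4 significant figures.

1.048e-6 yr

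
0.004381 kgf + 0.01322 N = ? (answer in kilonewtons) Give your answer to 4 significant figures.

0.004381 kgf = 4.29629 × 10^-5 kN and 0.01322 N = 1.32200 × 10^-5 kN.
4.29629 × 10^-5 + 1.32200 × 10^-5 ≈ 5.618 × 10^-5 kN.

5.618 × 10^-5 kilonewtons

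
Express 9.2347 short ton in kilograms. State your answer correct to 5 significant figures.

8377.6 kg

1 short ton = 907.185 kilograms.
Then 9.2347 × 907.185 ≈ 8377.6 kg.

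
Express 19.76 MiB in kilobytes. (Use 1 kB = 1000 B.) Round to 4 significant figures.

1 mebibyte = 1048.58 kB.
Thus 19.76 × 1048.58 ≈ 20720 kB.

20720 kB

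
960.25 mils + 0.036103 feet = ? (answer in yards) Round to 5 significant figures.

0.038708 yd

960.25 mil = 0.0266736 yd and 0.036103 ft = 0.0120343 yd.
0.0266736 + 0.0120343 ≈ 0.038708 yd.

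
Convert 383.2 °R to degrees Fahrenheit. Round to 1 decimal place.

-76.5 °F

°R = °F + 459.67.
Applying the formula gives -76.5 °F.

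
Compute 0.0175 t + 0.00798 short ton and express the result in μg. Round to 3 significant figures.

2.47 × 10^10 μg

0.0175 t = 1.75000 × 10^10 μg and 0.00798 short ton = 7.23933 × 10^9 μg.
1.75000 × 10^10 + 7.23933 × 10^9 ≈ 2.47 × 10^10 μg.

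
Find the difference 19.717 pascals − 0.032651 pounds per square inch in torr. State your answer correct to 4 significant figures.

19.717 Pa = 0.147890 torr and 0.032651 psi = 1.68854 torr.
0.147890 − 1.68854 ≈ -1.541 torr.

-1.541 torr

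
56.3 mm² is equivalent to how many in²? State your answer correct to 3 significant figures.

1 mm² = 0.00155000 square inches.
56.3 × 0.00155000 ≈ 0.0873 in².

0.0873 in²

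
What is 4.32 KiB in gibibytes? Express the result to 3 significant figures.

4.12e-6 GiB

1 KiB = 9.53674e-7 GiB.
4.32 × 9.53674e-7 ≈ 4.12e-6 GiB.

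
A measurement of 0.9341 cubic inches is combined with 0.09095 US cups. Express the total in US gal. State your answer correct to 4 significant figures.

0.009728 US gal

0.9341 in³ = 0.004043723 US gal and 0.09095 US cup = 0.005684375 US gal.
0.004043723 + 0.005684375 ≈ 0.009728 US gal.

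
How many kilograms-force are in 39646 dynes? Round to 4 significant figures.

0.04043 kgf

1 dyn = 1.01972 × 10^-6 kgf.
39646 × 1.01972 × 10^-6 ≈ 0.04043 kgf.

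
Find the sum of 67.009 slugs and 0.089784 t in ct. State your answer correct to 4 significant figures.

5.339e+6 ct

67.009 slug = 4.88961e+6 ct and 0.089784 t = 448920 ct.
4.88961e+6 + 448920 ≈ 5.339e+6 ct.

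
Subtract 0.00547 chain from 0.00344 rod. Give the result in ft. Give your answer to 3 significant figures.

-0.304 ft

0.00344 rod = 0.0567600 ft and 0.00547 chain = 0.361020 ft.
0.0567600 − 0.361020 ≈ -0.304 ft.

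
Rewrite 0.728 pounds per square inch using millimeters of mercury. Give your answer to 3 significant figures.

1 pound per square inch = 51.7149 mmHg.
Then 0.728 × 51.7149 ≈ 37.6 mmHg.

37.6 mmHg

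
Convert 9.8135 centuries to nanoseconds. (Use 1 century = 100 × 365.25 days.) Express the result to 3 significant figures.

1 century = 3.15576 × 10^18 nanoseconds.
Then 9.8135 × 3.15576 × 10^18 ≈ 3.10 × 10^19 ns.

3.10 × 10^19 ns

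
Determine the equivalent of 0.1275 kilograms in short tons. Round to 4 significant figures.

0.0001405 short tons

1 kg = 0.00110231 short ton.
Thus 0.1275 × 0.00110231 ≈ 0.0001405 short ton.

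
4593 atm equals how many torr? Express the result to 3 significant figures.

3.49 × 10^6 torr

1 atm = 760.000 torr.
4593 × 760.000 ≈ 3.49 × 10^6 torr.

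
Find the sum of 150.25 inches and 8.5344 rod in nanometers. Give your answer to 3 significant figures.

150.25 in = 3.81635 × 10^9 nm and 8.5344 rod = 4.29212 × 10^10 nm.
3.81635 × 10^9 + 4.29212 × 10^10 ≈ 4.67 × 10^10 nm.

4.67 × 10^10 nanometers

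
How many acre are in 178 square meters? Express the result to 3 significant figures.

0.0440 acre

1 square meter = 0.000247105 acres.
Thus 178 × 0.000247105 ≈ 0.0440 acre.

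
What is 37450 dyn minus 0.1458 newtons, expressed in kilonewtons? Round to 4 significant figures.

37450 dyn = 0.000374500 kN and 0.1458 N = 0.000145800 kN.
0.000374500 − 0.000145800 ≈ 0.0002287 kN.

0.0002287 kN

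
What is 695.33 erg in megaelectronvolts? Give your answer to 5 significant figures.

1 erg = 624151 MeV.
Thus 695.33 × 624151 ≈ 4.3399e+8 MeV.

4.3399e+8 megaelectronvolts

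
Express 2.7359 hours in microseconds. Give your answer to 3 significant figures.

1 hour = 3.60000e+9 μs.
Thus 2.7359 × 3.60000e+9 ≈ 9.85e+9 μs.

9.85e+9 μs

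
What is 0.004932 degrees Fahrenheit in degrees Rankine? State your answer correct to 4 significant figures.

459.7 °R

°R = °F + 459.67.
Applying the formula gives 459.7 °R.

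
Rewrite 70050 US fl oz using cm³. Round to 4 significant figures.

1 US fluid ounce = 29.5735 cubic centimeters.
Then 70050 × 29.5735 ≈ 2.072e+6 cm³.

2.072e+6 cm³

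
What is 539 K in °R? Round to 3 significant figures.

970 degrees Rankine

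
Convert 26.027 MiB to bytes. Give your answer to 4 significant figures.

2.729e+7 bytes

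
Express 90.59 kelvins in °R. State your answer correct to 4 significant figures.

163.1 degrees Rankine

°R = K × 9/5.
Applying the formula gives 163.1 °R.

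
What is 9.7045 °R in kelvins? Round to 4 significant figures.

°R = K × 9/5.
Applying the formula gives 5.391 K.

5.391 kelvins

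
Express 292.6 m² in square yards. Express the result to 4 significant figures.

1 m² = 1.19599 yd².
Thus 292.6 × 1.19599 ≈ 349.9 yd².

349.9 square yards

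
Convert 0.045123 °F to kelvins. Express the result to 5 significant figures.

K = (°F + 459.67) × 5/9.
Applying the formula gives 255.40 K.

255.40 K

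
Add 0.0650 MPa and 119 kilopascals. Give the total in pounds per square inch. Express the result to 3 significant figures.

0.0650 MPa = 9.42745 psi and 119 kPa = 17.2595 psi.
9.42745 + 17.2595 ≈ 26.7 psi.

26.7 psi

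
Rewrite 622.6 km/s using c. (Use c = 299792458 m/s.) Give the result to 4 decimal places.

0.0021 times the speed of light

1 km/s = 3.33564e-6 times the speed of light.
Then 622.6 × 3.33564e-6 ≈ 0.0021 c.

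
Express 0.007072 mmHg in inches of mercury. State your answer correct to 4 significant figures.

1 millimeter of mercury = 0.0393701 inHg.
Then 0.007072 × 0.0393701 ≈ 0.0002784 inHg.

0.0002784 inHg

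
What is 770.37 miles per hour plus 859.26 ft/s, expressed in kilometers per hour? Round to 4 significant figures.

770.37 mph = 1239.79 km/h and 859.26 ft/s = 942.849 km/h.
1239.79 + 942.849 ≈ 2183 km/h.

2183 km/h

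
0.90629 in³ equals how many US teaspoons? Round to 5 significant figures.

1 cubic inch = 3.32468 US tsp.
Then 0.90629 × 3.32468 ≈ 3.0131 US tsp.

3.0131 US tsp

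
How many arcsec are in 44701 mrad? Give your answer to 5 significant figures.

1 milliradian = 206.2648 arcsec.
So 44701 × 206.2648 ≈ 9.2202e+6 arcsec.

9.2202e+6 arcseconds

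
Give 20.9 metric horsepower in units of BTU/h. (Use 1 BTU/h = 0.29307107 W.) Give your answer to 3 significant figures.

1 PS = 2509.63 BTU per hour.
20.9 × 2509.63 ≈ 52500 BTU/h.

52500 BTU per hour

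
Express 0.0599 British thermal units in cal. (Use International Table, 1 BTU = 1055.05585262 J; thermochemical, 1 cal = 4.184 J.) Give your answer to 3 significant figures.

1 BTU = 252.164 cal.
0.0599 × 252.164 ≈ 15.1 cal.

15.1 cal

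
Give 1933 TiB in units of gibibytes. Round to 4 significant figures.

1 tebibyte = 1024.00 GiB.
Thus 1933 × 1024.00 ≈ 1.979e+6 GiB.

1.979e+6 gibibytes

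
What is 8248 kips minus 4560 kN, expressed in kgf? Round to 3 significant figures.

8248 kip = 3.74123e+6 kgf and 4560 kN = 464991 kgf.
3.74123e+6 − 464991 ≈ 3.28e+6 kgf.

3.28e+6 kgf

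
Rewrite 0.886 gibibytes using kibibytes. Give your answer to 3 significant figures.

929000 kibibytes

1 gibibyte = 1.04858e+6 KiB.
Then 0.886 × 1.04858e+6 ≈ 929000 KiB.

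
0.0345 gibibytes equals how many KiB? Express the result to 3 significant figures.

1 gibibyte = 1.04858 × 10^6 kibibytes.
Then 0.0345 × 1.04858 × 10^6 ≈ 36200 KiB.

36200 kibibytes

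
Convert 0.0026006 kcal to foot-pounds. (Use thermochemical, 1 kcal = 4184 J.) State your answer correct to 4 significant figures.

8.025 foot-pounds

1 kcal = 3085.96 ft·lbf.
0.0026006 × 3085.96 ≈ 8.025 ft·lbf.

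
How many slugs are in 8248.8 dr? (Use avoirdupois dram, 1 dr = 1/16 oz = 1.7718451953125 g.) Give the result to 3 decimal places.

1 dram = 0.000121410 slug.
8248.8 × 0.000121410 ≈ 1.001 slug.

1.001 slugs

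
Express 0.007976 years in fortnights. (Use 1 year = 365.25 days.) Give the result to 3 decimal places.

1 yr = 26.0893 fortnight.
So 0.007976 × 26.0893 ≈ 0.208 fortnight.

0.208 fortnights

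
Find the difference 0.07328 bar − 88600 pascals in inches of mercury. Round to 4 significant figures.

0.07328 bar = 2.16396 inHg and 88600 Pa = 26.1636 inHg.
2.16396 − 26.1636 ≈ -24.00 inHg.

-24.00 inches of mercury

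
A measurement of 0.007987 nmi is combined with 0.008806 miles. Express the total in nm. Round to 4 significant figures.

2.896e+10 nanometers

0.007987 nmi = 1.47919e+10 nm and 0.008806 mi = 1.41719e+10 nm.
1.47919e+10 + 1.41719e+10 ≈ 2.896e+10 nm.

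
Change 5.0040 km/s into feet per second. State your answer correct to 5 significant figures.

16417 ft/s

1 km/s = 3280.84 ft/s.
Then 5.0040 × 3280.84 ≈ 16417 ft/s.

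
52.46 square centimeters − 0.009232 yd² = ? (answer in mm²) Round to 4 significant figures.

-2473 mm²

52.46 cm² = 5246.00 mm² and 0.009232 yd² = 7719.13 mm².
5246.00 − 7719.13 ≈ -2473 mm².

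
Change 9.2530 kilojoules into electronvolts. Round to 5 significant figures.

1 kilojoule = 6.24151e+21 electronvolts.
So 9.2530 × 6.24151e+21 ≈ 5.7753e+22 eV.

5.7753e+22 eV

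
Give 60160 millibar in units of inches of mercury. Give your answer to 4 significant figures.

1 mbar = 0.0295300 inHg.
60160 × 0.0295300 ≈ 1777 inHg.

1777 inHg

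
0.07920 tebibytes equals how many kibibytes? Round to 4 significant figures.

1 tebibyte = 1.07374 × 10^9 kibibytes.
So 0.07920 × 1.07374 × 10^9 ≈ 8.504 × 10^7 KiB.

8.504 × 10^7 kibibytes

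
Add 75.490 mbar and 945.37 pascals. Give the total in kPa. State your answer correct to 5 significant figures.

8.4944 kPa

75.490 mbar = 7.54900 kPa and 945.37 Pa = 0.945370 kPa.
7.54900 + 0.945370 ≈ 8.4944 kPa.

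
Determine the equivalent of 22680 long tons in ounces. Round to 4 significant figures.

1 long ton = 35840.0 oz.
22680 × 35840.0 ≈ 8.129 × 10^8 oz.

8.129 × 10^8 oz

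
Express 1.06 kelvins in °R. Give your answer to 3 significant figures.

1.91 °R

°R = K × 9/5.
Applying the formula gives 1.91 °R.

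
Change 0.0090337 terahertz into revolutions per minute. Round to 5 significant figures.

1 terahertz = 6.00000 × 10^13 revolutions per minute.
Thus 0.0090337 × 6.00000 × 10^13 ≈ 5.4202 × 10^11 rpm.

5.4202 × 10^11 revolutions per minute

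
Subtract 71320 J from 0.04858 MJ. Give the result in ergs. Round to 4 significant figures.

-2.274 × 10^11 ergs

0.04858 MJ = 4.85800 × 10^11 erg and 71320 J = 7.13200 × 10^11 erg.
4.85800 × 10^11 − 7.13200 × 10^11 ≈ -2.274 × 10^11 erg.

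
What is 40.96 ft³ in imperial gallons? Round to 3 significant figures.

255 imperial gallons

1 ft³ = 6.22884 imp gal.
Then 40.96 × 6.22884 ≈ 255 imp gal.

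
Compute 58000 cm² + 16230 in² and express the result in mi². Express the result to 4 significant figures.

58000 cm² = 2.23939e-6 mi² and 16230 in² = 4.04286e-6 mi².
2.23939e-6 + 4.04286e-6 ≈ 6.282e-6 mi².

6.282e-6 mi²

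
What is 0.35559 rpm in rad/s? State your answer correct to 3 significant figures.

0.0372 radians per second

1 rpm = 0.104720 rad/s.
Thus 0.35559 × 0.104720 ≈ 0.0372 rad/s.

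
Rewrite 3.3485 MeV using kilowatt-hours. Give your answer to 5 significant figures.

1.4902 × 10^-19 kWh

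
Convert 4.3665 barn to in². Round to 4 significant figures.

6.768 × 10^-25 in²

1 barn = 1.55000 × 10^-25 in².
4.3665 × 1.55000 × 10^-25 ≈ 6.768 × 10^-25 in².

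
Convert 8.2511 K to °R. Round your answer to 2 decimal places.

14.85 degrees Rankine

°R = K × 9/5.
Applying the formula gives 14.85 °R.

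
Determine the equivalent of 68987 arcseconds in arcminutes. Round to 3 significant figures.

1 arcsecond = 0.0166667 arcmin.
So 68987 × 0.0166667 ≈ 1150 arcmin.

1150 arcminutes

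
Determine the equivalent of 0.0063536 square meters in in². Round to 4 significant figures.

1 m² = 1550.00 in².
So 0.0063536 × 1550.00 ≈ 9.848 in².

9.848 square inches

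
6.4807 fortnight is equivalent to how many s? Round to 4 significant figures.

7.839 × 10^6 seconds

1 fortnight = 1.20960 × 10^6 seconds.
6.4807 × 1.20960 × 10^6 ≈ 7.839 × 10^6 s.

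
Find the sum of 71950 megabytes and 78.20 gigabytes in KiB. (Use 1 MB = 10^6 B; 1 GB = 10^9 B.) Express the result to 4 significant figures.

1.466e+8 KiB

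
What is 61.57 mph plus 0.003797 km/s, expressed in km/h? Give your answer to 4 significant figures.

61.57 mph = 99.0873 km/h and 0.003797 km/s = 13.6692 km/h.
99.0873 + 13.6692 ≈ 112.8 km/h.

112.8 kilometers per hour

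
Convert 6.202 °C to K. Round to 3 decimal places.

279.352 K

K = °C + 273.15.
Applying the formula gives 279.352 K.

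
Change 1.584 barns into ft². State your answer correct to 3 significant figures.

1 barn = 1.07639e-27 ft².
So 1.584 × 1.07639e-27 ≈ 1.71e-27 ft².

1.71e-27 square feet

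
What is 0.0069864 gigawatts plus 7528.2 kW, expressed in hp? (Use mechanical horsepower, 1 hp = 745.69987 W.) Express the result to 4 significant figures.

0.0069864 GW = 9368.92 hp and 7528.2 kW = 10095.5 hp.
9368.92 + 10095.5 ≈ 19460 hp.

19460 hp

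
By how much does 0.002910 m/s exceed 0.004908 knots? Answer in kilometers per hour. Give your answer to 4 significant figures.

0.002910 m/s = 0.0104760 km/h and 0.004908 kn = 0.00908962 km/h.
0.0104760 − 0.00908962 ≈ 0.001386 km/h.

0.001386 km/h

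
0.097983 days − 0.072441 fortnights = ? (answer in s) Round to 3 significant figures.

-79200 s

0.097983 d = 8465.73 s and 0.072441 fortnight = 87624.6 s.
8465.73 − 87624.6 ≈ -79200 s.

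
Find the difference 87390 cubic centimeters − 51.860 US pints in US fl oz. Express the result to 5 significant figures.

2125.2 US fluid ounces

87390 cm³ = 2955.007 US fl oz and 51.860 US pt = 829.7600 US fl oz.
2955.007 − 829.7600 ≈ 2125.2 US fl oz.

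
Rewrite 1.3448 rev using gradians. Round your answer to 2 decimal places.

1 revolution = 400.000 grad.
Then 1.3448 × 400.000 ≈ 537.92 grad.

537.92 grad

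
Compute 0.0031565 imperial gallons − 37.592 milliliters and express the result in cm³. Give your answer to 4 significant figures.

0.0031565 imp gal = 14.3497 cm³ and 37.592 mL = 37.5920 cm³.
14.3497 − 37.5920 ≈ -23.24 cm³.

-23.24 cm³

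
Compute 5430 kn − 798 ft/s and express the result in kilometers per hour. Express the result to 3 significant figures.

5430 kn = 10056.4 km/h and 798 ft/s = 875.629 km/h.
10056.4 − 875.629 ≈ 9180 km/h.

9180 kilometers per hour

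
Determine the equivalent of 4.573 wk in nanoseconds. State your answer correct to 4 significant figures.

2.766 × 10^15 nanoseconds

1 wk = 6.04800 × 10^14 ns.
So 4.573 × 6.04800 × 10^14 ≈ 2.766 × 10^15 ns.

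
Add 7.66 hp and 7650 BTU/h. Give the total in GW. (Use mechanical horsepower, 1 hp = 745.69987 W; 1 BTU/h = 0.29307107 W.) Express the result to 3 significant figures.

7.95e-6 gigawatts

7.66 hp = 5.71206e-6 GW and 7650 BTU/h = 2.24199e-6 GW.
5.71206e-6 + 2.24199e-6 ≈ 7.95e-6 GW.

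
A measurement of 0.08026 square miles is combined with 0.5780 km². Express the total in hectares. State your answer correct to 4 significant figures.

78.59 hectares

0.08026 mi² = 20.7872 ha and 0.5780 km² = 57.8000 ha.
20.7872 + 57.8000 ≈ 78.59 ha.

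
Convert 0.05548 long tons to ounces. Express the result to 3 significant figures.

1 long ton = 35840.0 ounces.
So 0.05548 × 35840.0 ≈ 1990 oz.

1990 oz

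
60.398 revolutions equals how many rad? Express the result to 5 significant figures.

1 revolution = 6.28319 rad.
So 60.398 × 6.28319 ≈ 379.49 rad.

379.49 radians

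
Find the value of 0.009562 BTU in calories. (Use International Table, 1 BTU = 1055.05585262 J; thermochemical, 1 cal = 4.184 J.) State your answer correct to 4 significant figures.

2.411 cal

1 British thermal unit = 252.164 cal.
Thus 0.009562 × 252.164 ≈ 2.411 cal.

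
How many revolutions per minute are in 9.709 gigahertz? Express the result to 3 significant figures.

5.83 × 10^11 revolutions per minute

1 gigahertz = 6.00000 × 10^10 revolutions per minute.
Then 9.709 × 6.00000 × 10^10 ≈ 5.83 × 10^11 rpm.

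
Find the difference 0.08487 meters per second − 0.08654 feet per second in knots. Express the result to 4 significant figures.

0.1137 kn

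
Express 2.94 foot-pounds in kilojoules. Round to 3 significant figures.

0.00399 kJ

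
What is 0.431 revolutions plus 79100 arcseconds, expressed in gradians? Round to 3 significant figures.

0.431 rev = 172.400 grad and 79100 arcsec = 24.4136 grad.
172.400 + 24.4136 ≈ 197 grad.

197 grad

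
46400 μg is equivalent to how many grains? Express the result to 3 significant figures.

0.716 gr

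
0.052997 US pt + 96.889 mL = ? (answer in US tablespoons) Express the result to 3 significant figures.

8.25 US tablespoons

0.052997 US pt = 1.69590 US tbsp and 96.889 mL = 6.55241 US tbsp.
1.69590 + 6.55241 ≈ 8.25 US tbsp.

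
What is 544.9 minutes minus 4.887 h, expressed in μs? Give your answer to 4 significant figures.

1.510 × 10^10 microseconds

544.9 min = 3.26940 × 10^10 μs and 4.887 h = 1.75932 × 10^10 μs.
3.26940 × 10^10 − 1.75932 × 10^10 ≈ 1.510 × 10^10 μs.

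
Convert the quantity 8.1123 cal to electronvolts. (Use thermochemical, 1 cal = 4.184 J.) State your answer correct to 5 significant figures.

1 calorie = 2.61145e+19 eV.
Then 8.1123 × 2.61145e+19 ≈ 2.1185e+20 eV.

2.1185e+20 eV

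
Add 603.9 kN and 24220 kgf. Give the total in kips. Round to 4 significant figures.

189.2 kip

603.9 kN = 135.762 kip and 24220 kgf = 53.3960 kip.
135.762 + 53.3960 ≈ 189.2 kip.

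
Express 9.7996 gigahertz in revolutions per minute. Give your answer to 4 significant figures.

5.880e+11 revolutions per minute

1 GHz = 6.00000e+10 revolutions per minute.
Thus 9.7996 × 6.00000e+10 ≈ 5.880e+11 rpm.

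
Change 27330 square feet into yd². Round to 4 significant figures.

1 square foot = 0.111111 square yards.
Then 27330 × 0.111111 ≈ 3037 yd².

3037 square yards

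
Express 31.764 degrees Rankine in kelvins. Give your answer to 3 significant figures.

17.6 K

°R = K × 9/5.
Applying the formula gives 17.6 K.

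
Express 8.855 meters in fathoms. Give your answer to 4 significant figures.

1 meter = 0.546807 fathoms.
So 8.855 × 0.546807 ≈ 4.842 fathom.

4.842 fathoms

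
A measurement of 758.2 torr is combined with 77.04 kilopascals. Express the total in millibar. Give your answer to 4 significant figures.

1781 mbar

758.2 torr = 1010.85 mbar and 77.04 kPa = 770.400 mbar.
1010.85 + 770.400 ≈ 1781 mbar.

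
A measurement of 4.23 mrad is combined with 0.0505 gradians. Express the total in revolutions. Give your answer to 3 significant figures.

4.23 mrad = 0.000673225 rev and 0.0505 grad = 0.000126250 rev.
0.000673225 + 0.000126250 ≈ 0.000799 rev.

0.000799 revolutions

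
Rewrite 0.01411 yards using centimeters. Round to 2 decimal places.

1.29 cm

1 yd = 91.4400 cm.
Then 0.01411 × 91.4400 ≈ 1.29 cm.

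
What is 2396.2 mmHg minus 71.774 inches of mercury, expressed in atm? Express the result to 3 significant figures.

2396.2 mmHg = 3.15290 atm and 71.774 inHg = 2.39876 atm.
3.15290 − 2.39876 ≈ 0.754 atm.

0.754 atm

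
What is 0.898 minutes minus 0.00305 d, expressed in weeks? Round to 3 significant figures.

0.898 min = 8.90873e-5 wk and 0.00305 d = 0.000435714 wk.
8.90873e-5 − 0.000435714 ≈ -0.000347 wk.

-0.000347 wk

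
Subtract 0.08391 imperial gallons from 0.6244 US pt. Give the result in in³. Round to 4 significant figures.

0.6244 US pt = 18.02955 in³ and 0.08391 imp gal = 23.27826 in³.
18.02955 − 23.27826 ≈ -5.249 in³.

-5.249 in³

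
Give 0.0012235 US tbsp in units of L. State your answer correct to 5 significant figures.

1 US tablespoon = 0.0147868 liters.
Then 0.0012235 × 0.0147868 ≈ 1.8092e-5 L.

1.8092e-5 liters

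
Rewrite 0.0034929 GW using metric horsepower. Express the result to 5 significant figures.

4749.0 PS

1 GW = 1.35962 × 10^6 PS.
So 0.0034929 × 1.35962 × 10^6 ≈ 4749.0 PS.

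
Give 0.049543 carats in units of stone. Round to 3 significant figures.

1.56 × 10^-6 stone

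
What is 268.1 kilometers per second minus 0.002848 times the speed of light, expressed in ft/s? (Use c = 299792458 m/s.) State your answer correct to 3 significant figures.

268.1 km/s = 879593 ft/s and 0.002848 c = 2.80121 × 10^6 ft/s.
879593 − 2.80121 × 10^6 ≈ -1.92 × 10^6 ft/s.

-1.92 × 10^6 ft/s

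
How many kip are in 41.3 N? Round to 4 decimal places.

1 N = 0.000224809 kip.
41.3 × 0.000224809 ≈ 0.0093 kip.

0.0093 kips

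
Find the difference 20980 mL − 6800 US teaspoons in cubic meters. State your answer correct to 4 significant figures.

20980 mL = 0.0209800 m³ and 6800 US tsp = 0.0335167 m³.
0.0209800 − 0.0335167 ≈ -0.01254 m³.

-0.01254 cubic meters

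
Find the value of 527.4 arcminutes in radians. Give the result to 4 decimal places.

0.1534 rad

1 arcmin = 0.000290888 rad.
527.4 × 0.000290888 ≈ 0.1534 rad.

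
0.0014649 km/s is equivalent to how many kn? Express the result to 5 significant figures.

1 km/s = 1943.84 kn.
Thus 0.0014649 × 1943.84 ≈ 2.8475 kn.

2.8475 kn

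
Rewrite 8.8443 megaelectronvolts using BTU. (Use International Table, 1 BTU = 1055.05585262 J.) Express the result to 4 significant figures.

1.343 × 10^-15 BTU

1 megaelectronvolt = 1.51857 × 10^-16 British thermal units.
Thus 8.8443 × 1.51857 × 10^-16 ≈ 1.343 × 10^-15 BTU.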